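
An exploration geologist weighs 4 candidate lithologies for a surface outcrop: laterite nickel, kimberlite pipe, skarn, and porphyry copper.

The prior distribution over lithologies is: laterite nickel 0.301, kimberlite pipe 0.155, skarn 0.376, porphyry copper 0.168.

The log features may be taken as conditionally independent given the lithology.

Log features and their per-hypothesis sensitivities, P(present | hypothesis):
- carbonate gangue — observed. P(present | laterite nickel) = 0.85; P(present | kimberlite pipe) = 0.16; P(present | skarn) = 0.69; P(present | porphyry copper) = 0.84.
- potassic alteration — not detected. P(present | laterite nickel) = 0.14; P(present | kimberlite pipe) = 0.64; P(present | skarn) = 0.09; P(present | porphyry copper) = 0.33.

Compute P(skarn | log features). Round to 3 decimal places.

0.422

By Bayes' rule with conditional independence, the unnormalized weight for each hypothesis is prior × ∏ likelihoods (using 1 − P(present | H) for each absent log feature):
  laterite nickel: 0.301 × 0.85 × (1 − 0.14) = 0.22003
  kimberlite pipe: 0.155 × 0.16 × (1 − 0.64) = 0.008928
  skarn: 0.376 × 0.69 × (1 − 0.09) = 0.23609
  porphyry copper: 0.168 × 0.84 × (1 − 0.33) = 0.09455
The unnormalized weights sum to 0.5596.
P(skarn | evidence) = 0.23609 / 0.5596 ≈ 0.422.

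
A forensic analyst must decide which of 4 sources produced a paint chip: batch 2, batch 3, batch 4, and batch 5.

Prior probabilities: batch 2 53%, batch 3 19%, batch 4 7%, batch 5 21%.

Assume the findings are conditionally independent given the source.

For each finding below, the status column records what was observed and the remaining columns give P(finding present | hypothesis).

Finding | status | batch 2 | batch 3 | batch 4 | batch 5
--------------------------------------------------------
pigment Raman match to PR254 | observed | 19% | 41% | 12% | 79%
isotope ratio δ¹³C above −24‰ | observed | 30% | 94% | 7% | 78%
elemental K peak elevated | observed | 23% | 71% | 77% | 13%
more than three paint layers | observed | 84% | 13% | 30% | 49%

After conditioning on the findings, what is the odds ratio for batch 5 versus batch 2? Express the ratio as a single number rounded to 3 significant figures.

1.41

Posterior odds equal prior odds times the likelihood ratio; only the two competing hypotheses matter.
  batch 5: 0.21 × 0.79 × 0.78 × 0.13 × 0.49 = 0.0082429
  batch 2: 0.53 × 0.19 × 0.30 × 0.23 × 0.84 = 0.0058366
Odds(batch 5 : batch 2) = 0.0082429 / 0.0058366 ≈ 1.41.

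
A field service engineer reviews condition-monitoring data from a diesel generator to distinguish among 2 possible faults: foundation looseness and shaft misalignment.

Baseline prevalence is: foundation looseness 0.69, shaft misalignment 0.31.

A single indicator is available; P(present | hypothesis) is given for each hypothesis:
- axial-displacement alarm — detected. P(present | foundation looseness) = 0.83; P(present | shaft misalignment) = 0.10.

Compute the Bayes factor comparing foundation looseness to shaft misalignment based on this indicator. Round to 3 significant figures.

The Bayes factor is the ratio of the two likelihoods.
  foundation looseness: 0.83
  shaft misalignment: 0.1
Bayes factor = 0.83 / 0.1 ≈ 8.30

8.30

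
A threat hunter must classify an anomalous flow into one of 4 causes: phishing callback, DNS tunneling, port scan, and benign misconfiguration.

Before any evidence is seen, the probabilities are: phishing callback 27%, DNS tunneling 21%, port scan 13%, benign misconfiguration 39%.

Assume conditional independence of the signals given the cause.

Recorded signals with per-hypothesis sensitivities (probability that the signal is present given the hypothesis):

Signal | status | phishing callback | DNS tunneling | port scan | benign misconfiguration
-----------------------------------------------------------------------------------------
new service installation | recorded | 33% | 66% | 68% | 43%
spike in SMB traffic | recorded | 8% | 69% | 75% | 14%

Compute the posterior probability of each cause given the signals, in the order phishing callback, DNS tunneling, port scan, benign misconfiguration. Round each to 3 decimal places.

0.037, 0.497, 0.344, 0.122

By Bayes' rule with conditional independence, the unnormalized weight for each hypothesis is prior × ∏ likelihoods:
  phishing callback: 0.27 × 0.33 × 0.08 = 0.007128
  DNS tunneling: 0.21 × 0.66 × 0.69 = 0.095634
  port scan: 0.13 × 0.68 × 0.75 = 0.0663
  benign misconfiguration: 0.39 × 0.43 × 0.14 = 0.023478
Marginal likelihood of the evidence = 0.19254.
P(phishing callback | evidence) = 0.007128 / 0.19254 ≈ 0.037
P(DNS tunneling | evidence) = 0.095634 / 0.19254 ≈ 0.497
P(port scan | evidence) = 0.0663 / 0.19254 ≈ 0.344
P(benign misconfiguration | evidence) = 0.023478 / 0.19254 ≈ 0.122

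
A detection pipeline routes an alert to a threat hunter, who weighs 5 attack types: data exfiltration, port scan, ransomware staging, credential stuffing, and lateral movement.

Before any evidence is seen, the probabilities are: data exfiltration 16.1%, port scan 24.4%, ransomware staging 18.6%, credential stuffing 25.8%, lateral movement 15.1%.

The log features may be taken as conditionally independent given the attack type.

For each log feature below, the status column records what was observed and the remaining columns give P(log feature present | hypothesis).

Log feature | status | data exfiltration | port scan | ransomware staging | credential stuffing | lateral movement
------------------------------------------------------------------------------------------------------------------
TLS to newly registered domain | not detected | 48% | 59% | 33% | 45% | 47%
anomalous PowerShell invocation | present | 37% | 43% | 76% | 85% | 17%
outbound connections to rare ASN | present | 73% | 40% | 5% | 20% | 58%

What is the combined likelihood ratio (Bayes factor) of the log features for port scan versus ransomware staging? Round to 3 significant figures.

2.77

Joint likelihood of the log feature pattern under each hypothesis (using 1 − P(present | H) for each absent log feature):
  port scan: (1 − 0.59) × 0.43 × 0.40 = 0.07052
  ransomware staging: (1 − 0.33) × 0.76 × 0.05 = 0.02546
Bayes factor = 0.07052 / 0.02546 ≈ 2.77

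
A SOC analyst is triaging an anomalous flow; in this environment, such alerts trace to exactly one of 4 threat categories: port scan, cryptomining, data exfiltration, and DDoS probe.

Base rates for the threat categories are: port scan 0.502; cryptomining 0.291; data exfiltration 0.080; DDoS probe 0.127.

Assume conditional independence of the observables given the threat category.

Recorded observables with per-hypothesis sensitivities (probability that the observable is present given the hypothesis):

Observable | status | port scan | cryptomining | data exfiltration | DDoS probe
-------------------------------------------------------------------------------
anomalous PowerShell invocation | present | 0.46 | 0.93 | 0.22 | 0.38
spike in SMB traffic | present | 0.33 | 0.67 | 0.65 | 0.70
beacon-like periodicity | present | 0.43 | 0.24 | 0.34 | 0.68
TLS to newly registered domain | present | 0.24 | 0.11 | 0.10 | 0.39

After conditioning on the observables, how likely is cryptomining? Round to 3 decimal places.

0.218

By Bayes' rule with conditional independence, the unnormalized weight for each hypothesis is prior × ∏ likelihoods:
  port scan: 0.502 × 0.46 × 0.33 × 0.43 × 0.24 = 0.0078642
  cryptomining: 0.291 × 0.93 × 0.67 × 0.24 × 0.11 = 0.0047869
  data exfiltration: 0.080 × 0.22 × 0.65 × 0.34 × 0.10 = 0.00038896
  DDoS probe: 0.127 × 0.38 × 0.70 × 0.68 × 0.39 = 0.008959
The unnormalized weights sum to 0.021999.
P(cryptomining | evidence) = 0.0047869 / 0.021999 ≈ 0.218.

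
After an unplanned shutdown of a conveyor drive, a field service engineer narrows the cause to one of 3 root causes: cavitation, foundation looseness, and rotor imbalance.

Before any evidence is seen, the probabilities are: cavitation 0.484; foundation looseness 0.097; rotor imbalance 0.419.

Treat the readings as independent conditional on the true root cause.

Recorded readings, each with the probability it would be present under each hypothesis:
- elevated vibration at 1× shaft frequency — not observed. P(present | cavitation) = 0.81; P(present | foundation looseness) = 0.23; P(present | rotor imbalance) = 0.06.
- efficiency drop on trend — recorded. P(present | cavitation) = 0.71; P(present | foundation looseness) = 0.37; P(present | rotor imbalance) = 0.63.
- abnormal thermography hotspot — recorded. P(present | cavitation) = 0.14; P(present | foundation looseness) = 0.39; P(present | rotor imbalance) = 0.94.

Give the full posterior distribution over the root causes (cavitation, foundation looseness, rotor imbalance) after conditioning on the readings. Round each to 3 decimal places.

0.036, 0.043, 0.921

Multiply each prior by the joint likelihood of the reading pattern (using 1 − P(present | H) for each absent reading):
  cavitation: 0.484 × (1 − 0.81) × 0.71 × 0.14 = 0.0091408
  foundation looseness: 0.097 × (1 − 0.23) × 0.37 × 0.39 = 0.010778
  rotor imbalance: 0.419 × (1 − 0.06) × 0.63 × 0.94 = 0.23324
Normalizing constant Z = 0.0091408 + 0.010778 + 0.23324 = 0.25316.
P(cavitation | evidence) = 0.0091408 / 0.25316 ≈ 0.036
P(foundation looseness | evidence) = 0.010778 / 0.25316 ≈ 0.043
P(rotor imbalance | evidence) = 0.23324 / 0.25316 ≈ 0.921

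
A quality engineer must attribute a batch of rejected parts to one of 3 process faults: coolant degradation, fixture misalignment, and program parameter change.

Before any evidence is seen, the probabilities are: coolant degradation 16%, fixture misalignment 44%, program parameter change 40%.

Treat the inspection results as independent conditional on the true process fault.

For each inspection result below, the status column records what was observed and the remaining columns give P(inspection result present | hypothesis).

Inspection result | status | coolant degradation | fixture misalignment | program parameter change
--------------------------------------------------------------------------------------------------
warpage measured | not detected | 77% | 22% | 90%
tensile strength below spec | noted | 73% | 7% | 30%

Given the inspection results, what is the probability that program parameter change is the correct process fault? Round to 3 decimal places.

Multiply each prior by the joint likelihood of the inspection result pattern (using 1 − P(present | H) for each absent inspection result):
  coolant degradation: 0.16 × (1 − 0.77) × 0.73 = 0.026864
  fixture misalignment: 0.44 × (1 − 0.22) × 0.07 = 0.024024
  program parameter change: 0.40 × (1 − 0.90) × 0.30 = 0.012
The unnormalized weights sum to 0.062888.
P(program parameter change | evidence) = 0.012 / 0.062888 ≈ 0.191.

0.191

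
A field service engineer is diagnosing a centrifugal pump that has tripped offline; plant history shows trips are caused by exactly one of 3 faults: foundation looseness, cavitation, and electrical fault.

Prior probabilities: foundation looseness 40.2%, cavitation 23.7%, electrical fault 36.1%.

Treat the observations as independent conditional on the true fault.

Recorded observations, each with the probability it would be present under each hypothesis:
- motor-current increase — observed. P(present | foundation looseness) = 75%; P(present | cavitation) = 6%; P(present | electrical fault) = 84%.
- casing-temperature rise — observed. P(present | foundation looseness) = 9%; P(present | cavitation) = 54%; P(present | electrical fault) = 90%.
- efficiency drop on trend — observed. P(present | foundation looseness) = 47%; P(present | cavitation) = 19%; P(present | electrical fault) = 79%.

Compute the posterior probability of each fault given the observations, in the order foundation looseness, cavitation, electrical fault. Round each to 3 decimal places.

By Bayes' rule with conditional independence, the unnormalized weight for each hypothesis is prior × ∏ likelihoods:
  foundation looseness: 0.402 × 0.75 × 0.09 × 0.47 = 0.012753
  cavitation: 0.237 × 0.06 × 0.54 × 0.19 = 0.001459
  electrical fault: 0.361 × 0.84 × 0.90 × 0.79 = 0.2156
The unnormalized weights sum to 0.22982.
P(foundation looseness | evidence) = 0.012753 / 0.22982 ≈ 0.055
P(cavitation | evidence) = 0.001459 / 0.22982 ≈ 0.006
P(electrical fault | evidence) = 0.2156 / 0.22982 ≈ 0.938

0.055, 0.006, 0.938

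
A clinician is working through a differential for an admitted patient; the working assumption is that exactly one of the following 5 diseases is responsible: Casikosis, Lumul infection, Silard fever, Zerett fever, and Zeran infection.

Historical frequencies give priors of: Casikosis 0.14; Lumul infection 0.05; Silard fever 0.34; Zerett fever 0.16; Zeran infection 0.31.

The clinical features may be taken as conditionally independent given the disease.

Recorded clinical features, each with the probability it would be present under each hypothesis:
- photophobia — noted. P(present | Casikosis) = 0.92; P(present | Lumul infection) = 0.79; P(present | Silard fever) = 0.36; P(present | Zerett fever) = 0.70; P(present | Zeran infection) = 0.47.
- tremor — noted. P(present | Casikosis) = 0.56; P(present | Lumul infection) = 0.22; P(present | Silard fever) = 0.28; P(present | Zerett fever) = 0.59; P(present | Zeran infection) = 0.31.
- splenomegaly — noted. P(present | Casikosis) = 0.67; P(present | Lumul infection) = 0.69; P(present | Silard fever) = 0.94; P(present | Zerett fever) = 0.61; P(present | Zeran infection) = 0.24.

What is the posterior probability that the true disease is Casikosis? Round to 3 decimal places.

For each hypothesis, the unnormalized posterior weight is prior × product of the clinical feature likelihoods:
  Casikosis: 0.14 × 0.92 × 0.56 × 0.67 = 0.048326
  Lumul infection: 0.05 × 0.79 × 0.22 × 0.69 = 0.0059961
  Silard fever: 0.34 × 0.36 × 0.28 × 0.94 = 0.032216
  Zerett fever: 0.16 × 0.70 × 0.59 × 0.61 = 0.040309
  Zeran infection: 0.31 × 0.47 × 0.31 × 0.24 = 0.01084
Normalizing constant Z = 0.048326 + 0.0059961 + 0.032216 + 0.040309 + 0.01084 = 0.13769.
P(Casikosis | evidence) = 0.048326 / 0.13769 ≈ 0.351.

0.351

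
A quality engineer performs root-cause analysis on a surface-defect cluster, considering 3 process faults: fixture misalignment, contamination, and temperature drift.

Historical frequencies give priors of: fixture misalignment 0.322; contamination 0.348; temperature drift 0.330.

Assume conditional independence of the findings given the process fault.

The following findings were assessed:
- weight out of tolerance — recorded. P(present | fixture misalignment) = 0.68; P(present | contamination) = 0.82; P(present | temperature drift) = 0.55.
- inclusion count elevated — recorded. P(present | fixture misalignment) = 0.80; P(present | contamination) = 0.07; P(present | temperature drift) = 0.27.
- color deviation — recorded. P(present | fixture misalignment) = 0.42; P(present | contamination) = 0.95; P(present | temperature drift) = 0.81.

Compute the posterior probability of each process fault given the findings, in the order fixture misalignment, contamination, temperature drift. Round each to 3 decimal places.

By Bayes' rule with conditional independence, the unnormalized weight for each hypothesis is prior × ∏ likelihoods:
  fixture misalignment: 0.322 × 0.68 × 0.80 × 0.42 = 0.073571
  contamination: 0.348 × 0.82 × 0.07 × 0.95 = 0.018976
  temperature drift: 0.330 × 0.55 × 0.27 × 0.81 = 0.039694
Normalizing constant Z = 0.073571 + 0.018976 + 0.039694 = 0.13224.
P(fixture misalignment | evidence) = 0.073571 / 0.13224 ≈ 0.556
P(contamination | evidence) = 0.018976 / 0.13224 ≈ 0.143
P(temperature drift | evidence) = 0.039694 / 0.13224 ≈ 0.300

0.556, 0.143, 0.300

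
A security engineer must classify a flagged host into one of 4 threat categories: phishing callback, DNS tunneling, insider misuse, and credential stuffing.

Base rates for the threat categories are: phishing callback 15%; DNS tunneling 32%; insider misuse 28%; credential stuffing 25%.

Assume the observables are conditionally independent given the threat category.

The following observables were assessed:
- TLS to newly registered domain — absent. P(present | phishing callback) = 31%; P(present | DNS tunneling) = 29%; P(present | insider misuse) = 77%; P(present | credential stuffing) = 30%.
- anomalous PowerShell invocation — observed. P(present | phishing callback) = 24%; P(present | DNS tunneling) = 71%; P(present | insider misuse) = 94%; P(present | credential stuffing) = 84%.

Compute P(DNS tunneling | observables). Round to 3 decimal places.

0.410

For each hypothesis, the unnormalized posterior weight is prior × product of the observable likelihoods (using 1 − P(present | H) for each absent observable):
  phishing callback: 0.15 × (1 − 0.31) × 0.24 = 0.02484
  DNS tunneling: 0.32 × (1 − 0.29) × 0.71 = 0.16131
  insider misuse: 0.28 × (1 − 0.77) × 0.94 = 0.060536
  credential stuffing: 0.25 × (1 − 0.30) × 0.84 = 0.147
The unnormalized weights sum to 0.39369.
P(DNS tunneling | evidence) = 0.16131 / 0.39369 ≈ 0.410.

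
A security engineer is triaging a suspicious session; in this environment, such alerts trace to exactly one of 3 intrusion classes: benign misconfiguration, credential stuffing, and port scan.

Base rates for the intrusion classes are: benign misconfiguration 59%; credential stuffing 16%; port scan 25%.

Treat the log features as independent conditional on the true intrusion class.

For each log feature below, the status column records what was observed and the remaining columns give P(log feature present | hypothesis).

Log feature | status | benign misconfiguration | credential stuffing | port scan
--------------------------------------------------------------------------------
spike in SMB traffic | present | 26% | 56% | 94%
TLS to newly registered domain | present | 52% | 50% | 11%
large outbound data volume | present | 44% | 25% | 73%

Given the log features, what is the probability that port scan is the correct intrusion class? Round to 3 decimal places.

0.290

By Bayes' rule with conditional independence, the unnormalized weight for each hypothesis is prior × ∏ likelihoods:
  benign misconfiguration: 0.59 × 0.26 × 0.52 × 0.44 = 0.035098
  credential stuffing: 0.16 × 0.56 × 0.50 × 0.25 = 0.0112
  port scan: 0.25 × 0.94 × 0.11 × 0.73 = 0.01887
The unnormalized weights sum to 0.065168.
P(port scan | evidence) = 0.01887 / 0.065168 ≈ 0.290.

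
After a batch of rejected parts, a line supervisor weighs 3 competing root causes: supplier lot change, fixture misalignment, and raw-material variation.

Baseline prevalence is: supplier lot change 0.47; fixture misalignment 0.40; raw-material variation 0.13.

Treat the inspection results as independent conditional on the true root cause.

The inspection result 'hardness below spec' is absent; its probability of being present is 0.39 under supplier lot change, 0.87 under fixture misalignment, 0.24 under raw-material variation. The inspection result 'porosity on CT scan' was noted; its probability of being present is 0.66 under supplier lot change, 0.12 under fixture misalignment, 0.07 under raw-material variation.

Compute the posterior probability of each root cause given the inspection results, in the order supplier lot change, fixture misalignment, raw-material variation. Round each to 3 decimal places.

For each hypothesis, the unnormalized posterior weight is prior × product of the inspection result likelihoods (using 1 − P(present | H) for each absent inspection result):
  supplier lot change: 0.47 × (1 − 0.39) × 0.66 = 0.18922
  fixture misalignment: 0.40 × (1 − 0.87) × 0.12 = 0.00624
  raw-material variation: 0.13 × (1 − 0.24) × 0.07 = 0.006916
Normalizing constant Z = 0.18922 + 0.00624 + 0.006916 = 0.20238.
P(supplier lot change | evidence) = 0.18922 / 0.20238 ≈ 0.935
P(fixture misalignment | evidence) = 0.00624 / 0.20238 ≈ 0.031
P(raw-material variation | evidence) = 0.006916 / 0.20238 ≈ 0.034

0.935, 0.031, 0.034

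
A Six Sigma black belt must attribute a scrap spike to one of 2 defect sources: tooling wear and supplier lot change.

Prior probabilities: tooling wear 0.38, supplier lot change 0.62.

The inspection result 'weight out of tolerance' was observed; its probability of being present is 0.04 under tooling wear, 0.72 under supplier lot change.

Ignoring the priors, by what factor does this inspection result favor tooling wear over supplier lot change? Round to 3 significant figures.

The Bayes factor is the ratio of the two likelihoods.
  tooling wear: 0.04
  supplier lot change: 0.72
Bayes factor = 0.04 / 0.72 ≈ 0.0556

0.0556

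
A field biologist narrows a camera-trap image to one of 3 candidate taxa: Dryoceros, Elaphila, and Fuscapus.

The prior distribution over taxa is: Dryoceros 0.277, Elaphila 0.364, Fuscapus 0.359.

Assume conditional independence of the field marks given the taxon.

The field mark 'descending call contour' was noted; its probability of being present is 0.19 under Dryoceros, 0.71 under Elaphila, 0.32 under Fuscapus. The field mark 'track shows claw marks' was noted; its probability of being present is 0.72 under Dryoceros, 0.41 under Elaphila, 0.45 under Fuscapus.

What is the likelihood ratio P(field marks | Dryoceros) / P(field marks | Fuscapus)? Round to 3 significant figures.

0.950

Joint likelihood of the field mark pattern under each hypothesis:
  Dryoceros: 0.19 × 0.72 = 0.1368
  Fuscapus: 0.32 × 0.45 = 0.144
Bayes factor = 0.1368 / 0.144 ≈ 0.950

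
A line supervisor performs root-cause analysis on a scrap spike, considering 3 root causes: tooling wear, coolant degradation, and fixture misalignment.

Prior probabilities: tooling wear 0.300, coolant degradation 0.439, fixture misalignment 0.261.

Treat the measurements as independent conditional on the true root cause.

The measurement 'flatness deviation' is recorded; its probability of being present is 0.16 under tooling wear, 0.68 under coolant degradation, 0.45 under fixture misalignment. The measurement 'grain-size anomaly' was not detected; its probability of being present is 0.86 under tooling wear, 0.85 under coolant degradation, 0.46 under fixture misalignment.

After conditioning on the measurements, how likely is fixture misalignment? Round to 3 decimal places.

By Bayes' rule with conditional independence, the unnormalized weight for each hypothesis is prior × ∏ likelihoods (using 1 − P(present | H) for each absent measurement):
  tooling wear: 0.300 × 0.16 × (1 − 0.86) = 0.00672
  coolant degradation: 0.439 × 0.68 × (1 − 0.85) = 0.044778
  fixture misalignment: 0.261 × 0.45 × (1 − 0.46) = 0.063423
The unnormalized weights sum to 0.11492.
P(fixture misalignment | evidence) = 0.063423 / 0.11492 ≈ 0.552.

0.552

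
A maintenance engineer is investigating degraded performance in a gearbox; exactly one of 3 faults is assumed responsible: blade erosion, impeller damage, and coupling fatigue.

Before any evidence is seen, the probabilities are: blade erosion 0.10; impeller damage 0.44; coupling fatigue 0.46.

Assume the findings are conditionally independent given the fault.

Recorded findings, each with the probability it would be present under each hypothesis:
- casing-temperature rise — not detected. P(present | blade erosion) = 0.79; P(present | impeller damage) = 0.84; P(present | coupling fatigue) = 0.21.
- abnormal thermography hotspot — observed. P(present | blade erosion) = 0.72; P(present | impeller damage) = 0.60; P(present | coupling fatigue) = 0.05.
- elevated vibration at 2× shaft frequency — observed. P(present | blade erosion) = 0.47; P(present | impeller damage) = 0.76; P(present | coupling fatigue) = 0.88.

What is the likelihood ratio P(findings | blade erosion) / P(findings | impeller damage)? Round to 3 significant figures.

0.974

Joint likelihood of the evidence pattern under each hypothesis (using 1 − P(present | H) for each absent finding):
  blade erosion: (1 − 0.79) × 0.72 × 0.47 = 0.071064
  impeller damage: (1 − 0.84) × 0.60 × 0.76 = 0.07296
Bayes factor = 0.071064 / 0.07296 ≈ 0.974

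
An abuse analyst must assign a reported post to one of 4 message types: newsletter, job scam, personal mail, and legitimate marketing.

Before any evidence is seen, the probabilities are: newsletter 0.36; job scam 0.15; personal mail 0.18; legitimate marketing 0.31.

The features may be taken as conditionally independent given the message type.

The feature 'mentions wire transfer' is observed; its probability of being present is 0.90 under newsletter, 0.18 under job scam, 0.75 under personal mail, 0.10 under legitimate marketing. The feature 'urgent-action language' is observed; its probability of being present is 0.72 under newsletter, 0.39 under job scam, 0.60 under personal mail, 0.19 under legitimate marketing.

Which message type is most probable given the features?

newsletter

By Bayes' rule with conditional independence, the unnormalized weight for each hypothesis is prior × ∏ likelihoods:
  newsletter: 0.36 × 0.90 × 0.72 = 0.23328
  job scam: 0.15 × 0.18 × 0.39 = 0.01053
  personal mail: 0.18 × 0.75 × 0.60 = 0.081
  legitimate marketing: 0.31 × 0.10 × 0.19 = 0.00589
Normalizing constant Z = 0.23328 + 0.01053 + 0.081 + 0.00589 = 0.3307.
P(newsletter | evidence) ≈ 0.23328 / 0.3307 ≈ 0.705
P(job scam | evidence) ≈ 0.01053 / 0.3307 ≈ 0.032
P(personal mail | evidence) ≈ 0.081 / 0.3307 ≈ 0.245
P(legitimate marketing | evidence) ≈ 0.00589 / 0.3307 ≈ 0.018
The largest is 0.705, so newsletter is most probable.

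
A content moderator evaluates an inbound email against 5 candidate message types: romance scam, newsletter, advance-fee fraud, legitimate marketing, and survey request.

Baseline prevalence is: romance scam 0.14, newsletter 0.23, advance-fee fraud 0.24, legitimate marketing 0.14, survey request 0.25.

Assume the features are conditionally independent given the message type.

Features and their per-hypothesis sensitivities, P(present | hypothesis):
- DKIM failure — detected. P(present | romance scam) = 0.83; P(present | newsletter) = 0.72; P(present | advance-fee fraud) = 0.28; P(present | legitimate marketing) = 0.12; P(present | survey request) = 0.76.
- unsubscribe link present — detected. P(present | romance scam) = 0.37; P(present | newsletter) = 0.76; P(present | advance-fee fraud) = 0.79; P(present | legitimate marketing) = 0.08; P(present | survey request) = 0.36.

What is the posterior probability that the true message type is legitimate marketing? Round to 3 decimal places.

0.005

By Bayes' rule with conditional independence, the unnormalized weight for each hypothesis is prior × ∏ likelihoods:
  romance scam: 0.14 × 0.83 × 0.37 = 0.042994
  newsletter: 0.23 × 0.72 × 0.76 = 0.12586
  advance-fee fraud: 0.24 × 0.28 × 0.79 = 0.053088
  legitimate marketing: 0.14 × 0.12 × 0.08 = 0.001344
  survey request: 0.25 × 0.76 × 0.36 = 0.0684
Marginal likelihood of the evidence = 0.29168.
P(legitimate marketing | evidence) = 0.001344 / 0.29168 ≈ 0.005.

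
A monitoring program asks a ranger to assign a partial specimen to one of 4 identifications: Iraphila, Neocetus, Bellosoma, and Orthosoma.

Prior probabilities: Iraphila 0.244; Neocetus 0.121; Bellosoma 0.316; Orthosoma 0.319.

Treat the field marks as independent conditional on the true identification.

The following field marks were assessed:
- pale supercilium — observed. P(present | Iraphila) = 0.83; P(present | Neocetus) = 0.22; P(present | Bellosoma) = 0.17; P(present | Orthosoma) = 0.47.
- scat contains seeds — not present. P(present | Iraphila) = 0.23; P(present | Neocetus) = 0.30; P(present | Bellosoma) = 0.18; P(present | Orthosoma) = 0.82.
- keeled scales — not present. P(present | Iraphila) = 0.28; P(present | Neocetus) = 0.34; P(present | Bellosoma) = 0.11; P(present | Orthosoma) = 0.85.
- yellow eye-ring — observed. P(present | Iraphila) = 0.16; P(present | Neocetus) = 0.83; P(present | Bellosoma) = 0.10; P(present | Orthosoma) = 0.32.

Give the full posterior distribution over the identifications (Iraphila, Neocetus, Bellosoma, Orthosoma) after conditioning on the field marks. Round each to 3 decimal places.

0.538, 0.306, 0.117, 0.039

By Bayes' rule with conditional independence, the unnormalized weight for each hypothesis is prior × ∏ likelihoods (using 1 − P(present | H) for each absent field mark):
  Iraphila: 0.244 × 0.83 × (1 − 0.23) × (1 − 0.28) × 0.16 = 0.017964
  Neocetus: 0.121 × 0.22 × (1 − 0.30) × (1 − 0.34) × 0.83 = 0.010208
  Bellosoma: 0.316 × 0.17 × (1 − 0.18) × (1 − 0.11) × 0.10 = 0.0039205
  Orthosoma: 0.319 × 0.47 × (1 − 0.82) × (1 − 0.85) × 0.32 = 0.0012954
Normalizing constant Z = 0.017964 + 0.010208 + 0.0039205 + 0.0012954 = 0.033388.
P(Iraphila | evidence) = 0.017964 / 0.033388 ≈ 0.538
P(Neocetus | evidence) = 0.010208 / 0.033388 ≈ 0.306
P(Bellosoma | evidence) = 0.0039205 / 0.033388 ≈ 0.117
P(Orthosoma | evidence) = 0.0012954 / 0.033388 ≈ 0.039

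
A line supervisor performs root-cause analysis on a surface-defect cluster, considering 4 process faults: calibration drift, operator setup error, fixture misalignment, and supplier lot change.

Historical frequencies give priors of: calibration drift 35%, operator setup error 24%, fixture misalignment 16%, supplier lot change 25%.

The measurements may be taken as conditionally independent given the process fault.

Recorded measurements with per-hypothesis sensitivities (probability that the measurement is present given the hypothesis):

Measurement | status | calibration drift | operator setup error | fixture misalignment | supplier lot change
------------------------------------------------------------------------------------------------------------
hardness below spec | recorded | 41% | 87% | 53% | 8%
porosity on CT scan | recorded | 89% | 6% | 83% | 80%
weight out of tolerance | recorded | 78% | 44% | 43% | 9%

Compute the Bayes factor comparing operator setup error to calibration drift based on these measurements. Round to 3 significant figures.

0.0807

The Bayes factor is the ratio of the joint likelihoods of the measurement pattern under the two hypotheses.
  operator setup error: 0.87 × 0.06 × 0.44 = 0.022968
  calibration drift: 0.41 × 0.89 × 0.78 = 0.28462
Bayes factor = 0.022968 / 0.28462 ≈ 0.0807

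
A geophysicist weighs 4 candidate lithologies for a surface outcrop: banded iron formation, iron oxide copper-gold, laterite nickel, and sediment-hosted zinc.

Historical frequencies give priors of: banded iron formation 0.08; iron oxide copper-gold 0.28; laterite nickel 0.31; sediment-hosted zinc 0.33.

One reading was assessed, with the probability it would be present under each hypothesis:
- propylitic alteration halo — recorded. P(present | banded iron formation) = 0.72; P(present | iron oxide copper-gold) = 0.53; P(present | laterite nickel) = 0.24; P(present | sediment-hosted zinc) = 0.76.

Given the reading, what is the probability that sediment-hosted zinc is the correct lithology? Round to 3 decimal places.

For each hypothesis, the unnormalized posterior weight is prior × likelihood:
  banded iron formation: 0.08 × 0.72 = 0.0576
  iron oxide copper-gold: 0.28 × 0.53 = 0.1484
  laterite nickel: 0.31 × 0.24 = 0.0744
  sediment-hosted zinc: 0.33 × 0.76 = 0.2508
Normalizing constant Z = 0.0576 + 0.1484 + 0.0744 + 0.2508 = 0.5312.
P(sediment-hosted zinc | evidence) = 0.2508 / 0.5312 ≈ 0.472.

0.472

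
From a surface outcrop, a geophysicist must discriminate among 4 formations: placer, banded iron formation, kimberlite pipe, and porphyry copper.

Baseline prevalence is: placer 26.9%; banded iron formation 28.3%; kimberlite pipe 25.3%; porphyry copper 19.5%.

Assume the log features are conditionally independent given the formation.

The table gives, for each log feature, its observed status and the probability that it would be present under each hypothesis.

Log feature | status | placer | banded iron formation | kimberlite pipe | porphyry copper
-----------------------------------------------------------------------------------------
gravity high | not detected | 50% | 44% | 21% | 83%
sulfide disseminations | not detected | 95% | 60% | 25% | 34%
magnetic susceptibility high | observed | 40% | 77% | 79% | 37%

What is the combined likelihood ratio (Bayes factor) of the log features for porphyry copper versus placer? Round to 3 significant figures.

The Bayes factor is the ratio of the joint likelihoods of the log feature pattern under the two hypotheses (using 1 − P(present | H) for each absent log feature).
  porphyry copper: (1 − 0.83) × (1 − 0.34) × 0.37 = 0.041514
  placer: (1 − 0.50) × (1 − 0.95) × 0.40 = 0.01
Bayes factor = 0.041514 / 0.01 ≈ 4.15

4.15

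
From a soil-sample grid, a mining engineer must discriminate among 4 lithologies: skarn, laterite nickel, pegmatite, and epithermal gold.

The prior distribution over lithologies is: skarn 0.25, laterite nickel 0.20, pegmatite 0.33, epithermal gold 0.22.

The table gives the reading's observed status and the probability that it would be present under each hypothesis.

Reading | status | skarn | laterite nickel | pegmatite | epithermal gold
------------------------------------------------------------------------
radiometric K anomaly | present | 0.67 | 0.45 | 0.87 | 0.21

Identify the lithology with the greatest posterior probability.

By Bayes' rule, the unnormalized weight for each hypothesis is prior × likelihood:
  skarn: 0.25 × 0.67 = 0.1675
  laterite nickel: 0.20 × 0.45 = 0.09
  pegmatite: 0.33 × 0.87 = 0.2871
  epithermal gold: 0.22 × 0.21 = 0.0462
The unnormalized weights sum to 0.5908.
P(skarn | evidence) ≈ 0.1675 / 0.5908 ≈ 0.284
P(laterite nickel | evidence) ≈ 0.09 / 0.5908 ≈ 0.152
P(pegmatite | evidence) ≈ 0.2871 / 0.5908 ≈ 0.486
P(epithermal gold | evidence) ≈ 0.0462 / 0.5908 ≈ 0.078
The largest is 0.486, so pegmatite is most probable.

pegmatite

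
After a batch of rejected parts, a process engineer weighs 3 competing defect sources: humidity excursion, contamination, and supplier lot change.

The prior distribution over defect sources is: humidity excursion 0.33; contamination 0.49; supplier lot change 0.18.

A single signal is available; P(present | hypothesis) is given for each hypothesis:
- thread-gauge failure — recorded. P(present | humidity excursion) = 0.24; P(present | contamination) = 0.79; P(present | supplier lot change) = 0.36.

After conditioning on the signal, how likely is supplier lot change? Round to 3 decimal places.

By Bayes' rule, the unnormalized weight for each hypothesis is prior × likelihood:
  humidity excursion: 0.33 × 0.24 = 0.0792
  contamination: 0.49 × 0.79 = 0.3871
  supplier lot change: 0.18 × 0.36 = 0.0648
Marginal likelihood of the evidence = 0.5311.
P(supplier lot change | evidence) = 0.0648 / 0.5311 ≈ 0.122.

0.122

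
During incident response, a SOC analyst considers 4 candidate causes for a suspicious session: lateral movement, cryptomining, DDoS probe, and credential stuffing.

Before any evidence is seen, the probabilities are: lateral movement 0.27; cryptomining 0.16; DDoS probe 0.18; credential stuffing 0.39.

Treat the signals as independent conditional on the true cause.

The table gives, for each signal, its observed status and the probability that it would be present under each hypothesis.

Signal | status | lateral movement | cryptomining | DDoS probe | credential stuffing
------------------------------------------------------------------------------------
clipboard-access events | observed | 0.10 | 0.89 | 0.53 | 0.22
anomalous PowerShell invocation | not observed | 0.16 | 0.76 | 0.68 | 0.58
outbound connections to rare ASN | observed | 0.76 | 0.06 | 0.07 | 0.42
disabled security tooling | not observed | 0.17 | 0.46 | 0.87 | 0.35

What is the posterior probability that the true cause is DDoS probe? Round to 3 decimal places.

0.011

Multiply each prior by the joint likelihood of the signal pattern (using 1 − P(present | H) for each absent signal):
  lateral movement: 0.27 × 0.10 × (1 − 0.16) × 0.76 × (1 − 0.17) = 0.014307
  cryptomining: 0.16 × 0.89 × (1 − 0.76) × 0.06 × (1 − 0.46) = 0.0011073
  DDoS probe: 0.18 × 0.53 × (1 − 0.68) × 0.07 × (1 − 0.87) = 0.0002778
  credential stuffing: 0.39 × 0.22 × (1 − 0.58) × 0.42 × (1 − 0.35) = 0.0098378
The unnormalized weights sum to 0.025529.
P(DDoS probe | evidence) = 0.0002778 / 0.025529 ≈ 0.011.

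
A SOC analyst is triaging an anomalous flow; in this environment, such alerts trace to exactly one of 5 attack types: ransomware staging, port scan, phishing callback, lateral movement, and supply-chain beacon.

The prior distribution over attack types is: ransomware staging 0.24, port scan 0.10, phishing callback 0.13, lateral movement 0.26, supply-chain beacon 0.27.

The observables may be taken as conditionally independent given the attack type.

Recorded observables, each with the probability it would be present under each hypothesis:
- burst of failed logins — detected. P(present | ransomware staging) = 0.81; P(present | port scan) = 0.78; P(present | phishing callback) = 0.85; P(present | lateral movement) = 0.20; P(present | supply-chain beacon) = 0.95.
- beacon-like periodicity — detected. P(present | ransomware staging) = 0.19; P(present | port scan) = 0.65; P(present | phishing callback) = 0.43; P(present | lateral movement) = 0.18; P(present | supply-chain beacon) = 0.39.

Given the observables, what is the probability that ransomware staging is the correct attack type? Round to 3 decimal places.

0.151

For each hypothesis, the unnormalized posterior weight is prior × product of the observable likelihoods:
  ransomware staging: 0.24 × 0.81 × 0.19 = 0.036936
  port scan: 0.10 × 0.78 × 0.65 = 0.0507
  phishing callback: 0.13 × 0.85 × 0.43 = 0.047515
  lateral movement: 0.26 × 0.20 × 0.18 = 0.00936
  supply-chain beacon: 0.27 × 0.95 × 0.39 = 0.10003
Normalizing constant Z = 0.036936 + 0.0507 + 0.047515 + 0.00936 + 0.10003 = 0.24455.
P(ransomware staging | evidence) = 0.036936 / 0.24455 ≈ 0.151.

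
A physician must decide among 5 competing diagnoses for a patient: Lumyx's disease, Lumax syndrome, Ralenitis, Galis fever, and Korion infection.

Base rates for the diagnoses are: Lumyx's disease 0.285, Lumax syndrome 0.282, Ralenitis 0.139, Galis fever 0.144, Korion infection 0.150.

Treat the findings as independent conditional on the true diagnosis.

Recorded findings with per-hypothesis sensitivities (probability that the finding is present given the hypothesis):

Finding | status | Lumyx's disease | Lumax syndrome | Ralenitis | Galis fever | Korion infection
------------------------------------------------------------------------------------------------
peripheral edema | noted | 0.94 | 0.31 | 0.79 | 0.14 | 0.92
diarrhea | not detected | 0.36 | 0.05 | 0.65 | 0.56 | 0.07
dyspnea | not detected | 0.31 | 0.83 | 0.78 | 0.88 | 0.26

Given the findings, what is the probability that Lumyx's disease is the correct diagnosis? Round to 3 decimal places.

0.499

By Bayes' rule with conditional independence, the unnormalized weight for each hypothesis is prior × ∏ likelihoods (using 1 − P(present | H) for each absent finding):
  Lumyx's disease: 0.285 × 0.94 × (1 − 0.36) × (1 − 0.31) = 0.1183
  Lumax syndrome: 0.282 × 0.31 × (1 − 0.05) × (1 − 0.83) = 0.014118
  Ralenitis: 0.139 × 0.79 × (1 − 0.65) × (1 − 0.78) = 0.0084554
  Galis fever: 0.144 × 0.14 × (1 − 0.56) × (1 − 0.88) = 0.0010644
  Korion infection: 0.150 × 0.92 × (1 − 0.07) × (1 − 0.26) = 0.094972
Marginal likelihood of the evidence = 0.23691.
P(Lumyx's disease | evidence) = 0.1183 / 0.23691 ≈ 0.499.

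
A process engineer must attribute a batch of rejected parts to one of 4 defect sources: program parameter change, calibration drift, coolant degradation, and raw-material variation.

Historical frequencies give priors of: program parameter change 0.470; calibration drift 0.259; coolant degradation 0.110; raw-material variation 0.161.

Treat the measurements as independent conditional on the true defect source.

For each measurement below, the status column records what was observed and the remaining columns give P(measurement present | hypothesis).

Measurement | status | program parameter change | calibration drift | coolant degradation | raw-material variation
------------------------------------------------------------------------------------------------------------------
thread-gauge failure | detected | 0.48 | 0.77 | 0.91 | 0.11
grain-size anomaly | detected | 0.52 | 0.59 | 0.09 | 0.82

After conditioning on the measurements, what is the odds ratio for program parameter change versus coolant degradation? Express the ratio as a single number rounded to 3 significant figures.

The normalizing constant cancels in an odds ratio, so compute prior × likelihood for the two hypotheses only:
  program parameter change: 0.470 × 0.48 × 0.52 = 0.11731
  coolant degradation: 0.110 × 0.91 × 0.09 = 0.009009
Posterior odds = 0.11731 / 0.009009 ≈ 13.0.

13.0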